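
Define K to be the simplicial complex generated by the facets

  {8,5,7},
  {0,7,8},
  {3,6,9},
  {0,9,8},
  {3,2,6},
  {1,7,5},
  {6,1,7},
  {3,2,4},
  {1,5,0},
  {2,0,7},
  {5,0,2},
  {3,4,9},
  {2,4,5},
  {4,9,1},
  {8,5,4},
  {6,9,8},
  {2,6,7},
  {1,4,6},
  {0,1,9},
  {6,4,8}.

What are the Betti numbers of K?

b_0 = 1, b_1 = 1, b_2 = 0.

Take the total order 0 < 1 < 2 < 3 < 4 < 5 < 6 < 7 < 8 < 9 on the vertex set. Then K (dimension 2) consists of the simplices:

  0-simplices (10): [0], [1], [2], [3], [4], [5], [6], [7], [8], [9]
  1-simplices (30): (30 of them)
  2-simplices (20): (20 of them)

so the chain groups are C_0 ≅ Z^10, C_1 ≅ Z^30, C_2 ≅ Z^20.

∂_1: C_1 → C_0 is given by ∂[p,q] = [q] − [p]. For instance
  ∂[2,7] = [7] − [2].
The 10×30 boundary matrix has rank 9 and Smith normal form diag(1,1,1,1,1,1,1,1,1).

Boundary ∂_2: C_2 → C_1 maps a triangle to the signed sum of its edges. For instance
  ∂[1,5,7] = [5,7] − [1,7] + [1,5],
  ∂[0,1,9] = [1,9] − [0,9] + [0,1].
The resulting 30×20 matrix has rank 20, and its Smith normal form has invariant factors (1,1,1,1,1,1,1,1,1,1,1,1,1,1,1,1,1,1,1,2).

Now H_k = ker ∂_k / im ∂_{k+1}, so:

  H_0: rank C_0 − rank ∂_1 = 10 − 9 = 1, and the invariant factors of ∂_1 are all 1, so H_0 ≅ Z.
  H_1: rank ker ∂_1 − rank ∂_2 = (30 − 9) − 20 = 1, and ∂_2 has invariant factor 2 > 1, so H_1 ≅ Z ⊕ Z/2Z.
  H_2: rank ker ∂_2 − rank ∂_3 = (20 − 20) − 0 = 0, and there is no ∂_3, so H_2 ≅ 0.

As a check, the Euler characteristic is 10 − 30 + 20 = 0, which agrees with 1 − 1 + 0 = 0.

Hence the Betti numbers are b_0 = 1, b_1 = 1, b_2 = 0.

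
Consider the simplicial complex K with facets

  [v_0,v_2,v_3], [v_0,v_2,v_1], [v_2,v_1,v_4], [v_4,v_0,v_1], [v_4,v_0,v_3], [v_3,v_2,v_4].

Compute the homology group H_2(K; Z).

K has 5 vertices, 9 edges, 6 triangles.
rank ∂_2 = 5, rank ∂_3 = 0 ⇒ b_2 = 6 − 5 − 0 = 1. So H_2 = Z.

H_2 = Z.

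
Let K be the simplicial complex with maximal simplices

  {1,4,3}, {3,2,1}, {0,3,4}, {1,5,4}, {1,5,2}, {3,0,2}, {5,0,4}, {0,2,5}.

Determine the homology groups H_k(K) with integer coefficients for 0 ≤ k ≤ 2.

Fix the vertex order 0 < 1 < 2 < 3 < 4 < 5 and write every simplex with vertices in increasing order. Then dim K = 2 and the simplices of K are:

  0-simplices (6): [0], [1], [2], [3], [4], [5]
  1-simplices (12): [0,2], [0,3], [0,4], [0,5], [1,2], [1,3], [1,4], [1,5], [2,3], [2,5], [3,4], [4,5]
  2-simplices (8): [0,2,3], [0,2,5], [0,3,4], [0,4,5], [1,2,3], [1,2,5], [1,3,4], [1,4,5]

giving chain groups C_0 ≅ Z^6, C_1 ≅ Z^12, C_2 ≅ Z^8.

∂_1: C_1 → C_0 maps an edge to its endpoints' difference, ∂[p,q] = q − p. For instance
  ∂[2,5] = [5] − [2].
The 6×12 boundary matrix has rank 5 and Smith normal form diag(1,1,1,1,1).

Boundary ∂_2: C_2 → C_1 maps a triangle to the signed sum of its edges. For instance
  ∂[0,2,3] = [2,3] − [0,3] + [0,2],
  ∂[0,3,4] = [3,4] − [0,4] + [0,3].
This gives a 12×8 integer matrix of rank 7; reducing to Smith normal form yields diagonal entries (1,1,1,1,1,1,1).

Reading off H_k = ker ∂_k / im ∂_{k+1}:

  H_0: rank C_0 − rank ∂_1 = 6 − 5 = 1, and the invariant factors of ∂_1 are all 1, so H_0 = Z.
  H_1: rank ker ∂_1 − rank ∂_2 = (12 − 5) − 7 = 0, and the invariant factors of ∂_2 are all 1, so H_1 = 0.
  H_2: rank ker ∂_2 − rank ∂_3 = (8 − 7) − 0 = 1, and there is no ∂_3, so H_2 = Z.

H_0 = Z,  H_1 = 0,  H_2 = Z.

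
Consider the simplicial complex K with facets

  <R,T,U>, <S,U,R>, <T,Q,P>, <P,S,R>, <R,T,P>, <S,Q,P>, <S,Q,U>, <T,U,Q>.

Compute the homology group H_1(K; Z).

H_1 = 0.

Order the vertices as P < Q < R < S < T < U. Listing each simplex with vertices in this order, K has dimension 2 with simplices:

  0-simplices (6): P, Q, R, S, T, U
  1-simplices (12): PQ, PR, PS, PT, QS, QT, QU, RS, RT, RU, SU, TU
  2-simplices (8): PQS, PQT, PRS, PRT, QSU, QTU, RSU, RTU

giving chain groups C_0 ≅ Z^6, C_1 ≅ Z^12, C_2 ≅ Z^8.

The boundary map ∂_1: C_1 → C_0 sends each edge [p,q] (with p < q) to q − p. For instance
  ∂PQ = Q − P.
The resulting 6×12 matrix has rank 5, and its Smith normal form has invariant factors (1,1,1,1,1).

The boundary map ∂_2: C_2 → C_1 maps a triangle to the signed sum of its edges. For instance
  ∂QTU = TU − QU + QT,
  ∂RSU = SU − RU + RS.
The resulting 12×8 matrix has rank 7, and its Smith normal form has invariant factors (1,1,1,1,1,1,1).

Reading off H_k = ker ∂_k / im ∂_{k+1}:

  H_1: rank ker ∂_1 − rank ∂_2 = (12 − 5) − 7 = 0, and the invariant factors of ∂_2 are all 1, so H_1 = 0.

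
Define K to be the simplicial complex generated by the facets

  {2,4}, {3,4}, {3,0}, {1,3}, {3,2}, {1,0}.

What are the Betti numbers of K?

b_0 = 1, b_1 = 2.

We work with the vertex ordering 0 < 1 < 2 < 3 < 4. The simplices of K, each written with vertices in increasing order, are:

  0-simplices (5): [0], [1], [2], [3], [4]
  1-simplices (6): [0,1], [0,3], [1,3], [2,3], [2,4], [3,4]

so the chain groups are C_0 ≅ Z^5, C_1 ≅ Z^6.

∂_1: C_1 → C_0 sends each edge [p,q] (with p < q) to q − p. For instance
  ∂[2,3] = [3] − [2].
This gives a 5×6 integer matrix of rank 4; reducing to Smith normal form yields diagonal entries (1,1,1,1).

Reading off H_k = ker ∂_k / im ∂_{k+1}:

  H_0: rank C_0 − rank ∂_1 = 5 − 4 = 1, and the invariant factors of ∂_1 are all 1, so H_0 ≅ Z.
  H_1: rank ker ∂_1 − rank ∂_2 = (6 − 4) − 0 = 2, and there is no ∂_2, so H_1 ≅ Z^2.

As a check, the Euler characteristic is 5 − 6 = -1, which agrees with 1 − 2 = -1.
(K is a triangulation of a wedge of 2 circles.)

Hence the Betti numbers are b_0 = 1, b_1 = 2.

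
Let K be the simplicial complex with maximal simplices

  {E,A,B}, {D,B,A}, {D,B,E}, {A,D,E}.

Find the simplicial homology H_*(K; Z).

Fix the vertex order A < B < D < E and write every simplex with vertices in increasing order. Then dim K = 2 and the simplices of K are:

  0-simplices (4): A, B, D, E
  1-simplices (6): AB, AD, AE, BD, BE, DE
  2-simplices (4): ABD, ABE, ADE, BDE

Hence C_0 ≅ Z^4, C_1 ≅ Z^6, C_2 ≅ Z^4.

∂_1: C_1 → C_0 is given by ∂[p,q] = [q] − [p]. For instance
  ∂AE = E − A.
This gives a 4×6 integer matrix of rank 3; reducing to Smith normal form yields diagonal entries (1,1,1).

The boundary map ∂_2: C_2 → C_1 sends each 2-simplex [p,q,r] to [q,r] − [p,r] + [p,q]. For instance
  ∂ABE = BE − AE + AB,
  ∂ABD = BD − AD + AB.
The 6×4 boundary matrix has rank 3 and Smith normal form diag(1,1,1).

Now H_k = ker ∂_k / im ∂_{k+1}, so:

  H_0: rank C_0 − rank ∂_1 = 4 − 3 = 1, and the invariant factors of ∂_1 are all 1, so H_0 ≅ Z.
  H_1: rank ker ∂_1 − rank ∂_2 = (6 − 3) − 3 = 0, and the invariant factors of ∂_2 are all 1, so H_1 ≅ 0.
  H_2: rank ker ∂_2 − rank ∂_3 = (4 − 3) − 0 = 1, and there is no ∂_3, so H_2 ≅ Z.

H_0 = Z,  H_1 = 0,  H_2 = Z.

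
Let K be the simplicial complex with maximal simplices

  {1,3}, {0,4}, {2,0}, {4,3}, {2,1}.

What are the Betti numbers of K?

K has 5 vertices, 5 edges.
rank ∂_0 = 0, rank ∂_1 = 4 ⇒ b_0 = 5 − 0 − 4 = 1; all invariant factors of ∂_1 are 1 so no torsion. So H_0 = Z.
rank ∂_1 = 4, rank ∂_2 = 0 ⇒ b_1 = 5 − 4 − 0 = 1. So H_1 = Z.

b_0 = 1, b_1 = 1.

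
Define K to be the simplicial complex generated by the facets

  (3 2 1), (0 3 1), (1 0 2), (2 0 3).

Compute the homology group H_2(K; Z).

Fix the vertex order 0 < 1 < 2 < 3 and write every simplex with vertices in increasing order. Then dim K = 2 and the simplices of K are:

  0-simplices (4): [0], [1], [2], [3]
  1-simplices (6): [0,1], [0,2], [0,3], [1,2], [1,3], [2,3]
  2-simplices (4): [0,1,2], [0,1,3], [0,2,3], [1,2,3]

giving chain groups C_0 ≅ Z^4, C_1 ≅ Z^6, C_2 ≅ Z^4.

Boundary ∂_1: C_1 → C_0 is given by ∂[p,q] = [q] − [p].
As a 4×6 matrix over Z this has rank 3, with invariant factors (1,1,1).

The boundary map ∂_2: C_2 → C_1 sends each 2-simplex [p,q,r] to [q,r] − [p,r] + [p,q]. For instance
  ∂[0,2,3] = [2,3] − [0,3] + [0,2],
  ∂[0,1,3] = [1,3] − [0,3] + [0,1].
As a 6×4 matrix over Z this has rank 3, with invariant factors (1,1,1).

From H_k ≅ ker(∂_k) / im(∂_{k+1}) we obtain:

  H_2: rank ker ∂_2 − rank ∂_3 = (4 − 3) − 0 = 1, and there is no ∂_3, so H_2 ≅ Z.

H_2 ≅ Z.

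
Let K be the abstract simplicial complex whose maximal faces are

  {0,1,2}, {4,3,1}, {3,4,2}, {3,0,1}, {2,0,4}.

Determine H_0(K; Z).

We work with the vertex ordering 0 < 1 < 2 < 3 < 4. The simplices of K, each written with vertices in increasing order, are:

  0-simplices (5): [0], [1], [2], [3], [4]
  1-simplices (10): [0,1], [0,2], [0,3], [0,4], [1,2], [1,3], [1,4], [2,3], [2,4], [3,4]
  2-simplices (5): [0,1,2], [0,1,3], [0,2,4], [1,3,4], [2,3,4]

so the chain groups are C_0 ≅ Z^5, C_1 ≅ Z^10, C_2 ≅ Z^5.

The boundary map ∂_1: C_1 → C_0 sends each edge [p,q] (with p < q) to q − p. For instance
  ∂[0,4] = [4] − [0].
The resulting 5×10 matrix has rank 4, and its Smith normal form has invariant factors (1,1,1,1).

Boundary ∂_2: C_2 → C_1 acts by ∂[p,q,r] = [q,r] − [p,r] + [p,q]. For instance
  ∂[2,3,4] = [3,4] − [2,4] + [2,3],
  ∂[0,1,3] = [1,3] − [0,3] + [0,1].
This gives a 10×5 integer matrix of rank 5; reducing to Smith normal form yields diagonal entries (1,1,1,1,1).

Now H_k = ker ∂_k / im ∂_{k+1}, so:

  H_0: rank C_0 − rank ∂_1 = 5 − 4 = 1, and the invariant factors of ∂_1 are all 1, so H_0 = Z.

H_0 = Z.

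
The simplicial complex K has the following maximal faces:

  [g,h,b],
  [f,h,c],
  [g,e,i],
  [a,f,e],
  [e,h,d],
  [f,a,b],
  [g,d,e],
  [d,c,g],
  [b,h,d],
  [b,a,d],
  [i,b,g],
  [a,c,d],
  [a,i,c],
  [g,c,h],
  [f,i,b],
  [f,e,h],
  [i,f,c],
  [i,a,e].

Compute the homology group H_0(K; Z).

Take the total order a < b < c < d < e < f < g < h < i on the vertex set. Then K (dimension 2) consists of the simplices:

  0-simplices (9): a, b, c, d, e, f, g, h, i
  1-simplices (27): ab, ac, ad, ae, af, ai, bd, bf, bg, bh, bi, cd, cf, cg, ch, ci, de, dg, dh, ef, eg, eh, ei, fh, fi, gh, gi
  2-simplices (18): abd, abf, acd, aci, aef, aei, bdh, bfi, bgh, bgi, cdg, cfh, cfi, cgh, deg, deh, efh, egi

so the chain groups are C_0 ≅ Z^9, C_1 ≅ Z^27, C_2 ≅ Z^18.

Boundary ∂_1: C_1 → C_0 maps an edge to its endpoints' difference, ∂[p,q] = q − p.
The resulting 9×27 matrix has rank 8, and its Smith normal form has invariant factors (1,1,1,1,1,1,1,1).

The boundary map ∂_2: C_2 → C_1 acts by ∂[p,q,r] = [q,r] − [p,r] + [p,q]. For instance
  ∂cfh = fh − ch + cf,
  ∂bdh = dh − bh + bd.
This gives a 27×18 integer matrix of rank 18; reducing to Smith normal form yields diagonal entries (1,1,1,1,1,1,1,1,1,1,1,1,1,1,1,1,1,2).

Reading off H_k = ker ∂_k / im ∂_{k+1}:

  H_0: rank C_0 − rank ∂_1 = 9 − 8 = 1, and the invariant factors of ∂_1 are all 1, so H_0 = Z.

(K is a triangulation of the Klein bottle.)

H_0 = Z.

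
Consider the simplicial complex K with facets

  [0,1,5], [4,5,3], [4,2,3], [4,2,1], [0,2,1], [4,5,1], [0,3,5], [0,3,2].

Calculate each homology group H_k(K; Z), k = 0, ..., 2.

H_0 ≅ Z,  H_1 = 0,  H_2 ≅ Z.

We work with the vertex ordering 0 < 1 < 2 < 3 < 4 < 5. The simplices of K, each written with vertices in increasing order, are:

  0-simplices (6): [0], [1], [2], [3], [4], [5]
  1-simplices (12): [0,1], [0,2], [0,3], [0,5], [1,2], [1,4], [1,5], [2,3], [2,4], [3,4], [3,5], [4,5]
  2-simplices (8): [0,1,2], [0,1,5], [0,2,3], [0,3,5], [1,2,4], [1,4,5], [2,3,4], [3,4,5]

Hence C_0 ≅ Z^6, C_1 ≅ Z^12, C_2 ≅ Z^8.

∂_1: C_1 → C_0 sends each edge [p,q] (with p < q) to q − p. For instance
  ∂[0,2] = [2] − [0].
The 6×12 boundary matrix has rank 5 and Smith normal form diag(1,1,1,1,1).

Boundary ∂_2: C_2 → C_1 maps a triangle to the signed sum of its edges. For instance
  ∂[3,4,5] = [4,5] − [3,5] + [3,4],
  ∂[0,2,3] = [2,3] − [0,3] + [0,2].
As a 12×8 matrix over Z this has rank 7, with invariant factors (1,1,1,1,1,1,1).

Reading off H_k = ker ∂_k / im ∂_{k+1}:

  H_0: rank C_0 − rank ∂_1 = 6 − 5 = 1, and the invariant factors of ∂_1 are all 1, so H_0 = Z.
  H_1: rank ker ∂_1 − rank ∂_2 = (12 − 5) − 7 = 0, and the invariant factors of ∂_2 are all 1, so H_1 = 0.
  H_2: rank ker ∂_2 − rank ∂_3 = (8 − 7) − 0 = 1, and there is no ∂_3, so H_2 = Z.

(K is a triangulation of the 2-sphere S^2.)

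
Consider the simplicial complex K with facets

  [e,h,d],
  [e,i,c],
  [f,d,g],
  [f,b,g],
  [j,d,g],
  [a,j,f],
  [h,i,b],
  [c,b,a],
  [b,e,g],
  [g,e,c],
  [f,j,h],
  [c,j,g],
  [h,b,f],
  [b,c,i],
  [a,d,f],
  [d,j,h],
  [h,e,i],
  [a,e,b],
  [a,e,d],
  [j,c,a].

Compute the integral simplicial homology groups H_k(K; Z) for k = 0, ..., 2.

H_0 = Z,  H_1 = Z ⊕ Z/2Z,  H_2 = 0.

We work with the vertex ordering a < b < c < d < e < f < g < h < i < j. The simplices of K, each written with vertices in increasing order, are:

  0-simplices (10): a, b, c, d, e, f, g, h, i, j
  1-simplices (30): ab, ac, ad, ae, af, aj, bc, be, bf, bg, bh, bi, ce, cg, ci, cj, de, df, dg, dh, dj, eg, eh, ei, fg, fh, fj, gj, hi, hj
  2-simplices (20): abc, abe, acj, ade, adf, afj, bci, beg, bfg, bfh, bhi, ceg, cei, cgj, deh, dfg, dgj, dhj, ehi, fhj

so the chain groups are C_0 ≅ Z^10, C_1 ≅ Z^30, C_2 ≅ Z^20.

∂_1: C_1 → C_0 maps an edge to its endpoints' difference, ∂[p,q] = q − p.
This gives a 10×30 integer matrix of rank 9; reducing to Smith normal form yields diagonal entries (1,1,1,1,1,1,1,1,1).

The boundary map ∂_2: C_2 → C_1 maps a triangle to the signed sum of its edges. For instance
  ∂adf = df − af + ad,
  ∂ehi = hi − ei + eh.
As a 30×20 matrix over Z this has rank 20, with invariant factors (1,1,1,1,1,1,1,1,1,1,1,1,1,1,1,1,1,1,1,2).

Reading off H_k = ker ∂_k / im ∂_{k+1}:

  H_0: rank C_0 − rank ∂_1 = 10 − 9 = 1, and the invariant factors of ∂_1 are all 1, so H_0 ≅ Z.
  H_1: rank ker ∂_1 − rank ∂_2 = (30 − 9) − 20 = 1, and ∂_2 has invariant factor 2 > 1, so H_1 ≅ Z ⊕ Z/2Z.
  H_2: rank ker ∂_2 − rank ∂_3 = (20 − 20) − 0 = 0, and there is no ∂_3, so H_2 ≅ 0.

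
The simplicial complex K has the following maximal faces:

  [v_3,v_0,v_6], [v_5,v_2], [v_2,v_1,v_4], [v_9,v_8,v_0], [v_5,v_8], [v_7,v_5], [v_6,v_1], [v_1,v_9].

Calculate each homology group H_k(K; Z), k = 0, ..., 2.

H_0 ≅ Z,  H_1 ≅ Z^2,  H_2 = 0.

Order the vertices as v_0 < v_1 < v_2 < v_3 < v_4 < v_5 < v_6 < v_7 < v_8 < v_9. Listing each simplex with vertices in this order, K has dimension 2 with simplices:

  0-simplices (10): [v_0], [v_1], [v_2], [v_3], [v_4], [v_5], [v_6], [v_7], [v_8], [v_9]
  1-simplices (14): [v_0,v_3], [v_0,v_6], [v_0,v_8], [v_0,v_9], [v_1,v_2], [v_1,v_4], [v_1,v_6], [v_1,v_9], [v_2,v_4], [v_2,v_5], [v_3,v_6], [v_5,v_7], [v_5,v_8], [v_8,v_9]
  2-simplices (3): [v_0,v_3,v_6], [v_0,v_8,v_9], [v_1,v_2,v_4]

Hence C_0 ≅ Z^10, C_1 ≅ Z^14, C_2 ≅ Z^3.

The boundary map ∂_1: C_1 → C_0 maps an edge to its endpoints' difference, ∂[p,q] = q − p. For instance
  ∂[v_5,v_7] = [v_7] − [v_5].
This gives a 10×14 integer matrix of rank 9; reducing to Smith normal form yields diagonal entries (1,1,1,1,1,1,1,1,1).

∂_2: C_2 → C_1 acts by ∂[p,q,r] = [q,r] − [p,r] + [p,q]. For instance
  ∂[v_0,v_8,v_9] = [v_8,v_9] − [v_0,v_9] + [v_0,v_8],
  ∂[v_0,v_3,v_6] = [v_3,v_6] − [v_0,v_6] + [v_0,v_3].
The resulting 14×3 matrix has rank 3, and its Smith normal form has invariant factors (1,1,1).

Now H_k = ker ∂_k / im ∂_{k+1}, so:

  H_0: rank C_0 − rank ∂_1 = 10 − 9 = 1, and the invariant factors of ∂_1 are all 1, so H_0 ≅ Z.
  H_1: rank ker ∂_1 − rank ∂_2 = (14 − 9) − 3 = 2, and the invariant factors of ∂_2 are all 1, so H_1 ≅ Z^2.
  H_2: rank ker ∂_2 − rank ∂_3 = (3 − 3) − 0 = 0, and there is no ∂_3, so H_2 ≅ 0.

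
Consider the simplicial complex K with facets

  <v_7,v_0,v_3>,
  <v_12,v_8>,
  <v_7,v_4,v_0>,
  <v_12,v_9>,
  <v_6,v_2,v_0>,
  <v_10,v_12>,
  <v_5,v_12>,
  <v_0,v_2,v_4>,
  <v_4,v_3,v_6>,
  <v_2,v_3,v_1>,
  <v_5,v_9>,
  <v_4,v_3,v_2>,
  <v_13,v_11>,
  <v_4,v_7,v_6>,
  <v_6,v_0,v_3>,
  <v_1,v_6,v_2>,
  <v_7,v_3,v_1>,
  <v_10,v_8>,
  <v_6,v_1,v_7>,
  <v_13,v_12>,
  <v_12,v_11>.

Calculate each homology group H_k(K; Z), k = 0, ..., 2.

Fix the vertex order v_0 < v_1 < v_2 < v_3 < v_4 < v_5 < v_6 < v_7 < v_8 < v_9 < v_10 < v_11 < v_12 < v_13 and write every simplex with vertices in increasing order. Then dim K = 2 and the simplices of K are:

  0-simplices (14): [v_0], [v_1], [v_2], [v_3], [v_4], [v_5], [v_6], [v_7], [v_8], [v_9], [v_10], [v_11], [v_12], [v_13]
  1-simplices (27): (27 of them)
  2-simplices (12): (12 of them)

so the chain groups are C_0 ≅ Z^14, C_1 ≅ Z^27, C_2 ≅ Z^12.

Boundary ∂_1: C_1 → C_0 is given by ∂[p,q] = [q] − [p]. For instance
  ∂[v_0,v_3] = [v_3] − [v_0].
As a 14×27 matrix over Z this has rank 12, with invariant factors (1,1,1,1,1,1,1,1,1,1,1,1).

The boundary map ∂_2: C_2 → C_1 acts by ∂[p,q,r] = [q,r] − [p,r] + [p,q]. For instance
  ∂[v_2,v_3,v_4] = [v_3,v_4] − [v_2,v_4] + [v_2,v_3],
  ∂[v_4,v_6,v_7] = [v_6,v_7] − [v_4,v_7] + [v_4,v_6].
As a 27×12 matrix over Z this has rank 12, with invariant factors (1,1,1,1,1,1,1,1,1,1,1,2).

Now H_k = ker ∂_k / im ∂_{k+1}, so:

  H_0: rank C_0 − rank ∂_1 = 14 − 12 = 2, and the invariant factors of ∂_1 are all 1, so H_0 = Z^2.
  H_1: rank ker ∂_1 − rank ∂_2 = (27 − 12) − 12 = 3, and ∂_2 has invariant factor 2 > 1, so H_1 = Z^3 ⊕ Z/2.
  H_2: rank ker ∂_2 − rank ∂_3 = (12 − 12) − 0 = 0, and there is no ∂_3, so H_2 = 0.

As a check, the Euler characteristic is 14 − 27 + 12 = -1, which agrees with 2 − 3 + 0 = -1.
(K is a triangulation of the disjoint union of a wedge of 3 circles and the real projective plane RP^2.)

H_0 = Z^2,  H_1 = Z^3 ⊕ Z/2,  H_2 = 0.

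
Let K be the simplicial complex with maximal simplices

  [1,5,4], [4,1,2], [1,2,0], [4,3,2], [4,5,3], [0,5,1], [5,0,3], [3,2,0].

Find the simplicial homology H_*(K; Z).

H_0 = Z,  H_1 = 0,  H_2 = Z.

K has 6 vertices, 12 edges, 8 triangles.
rank ∂_0 = 0, rank ∂_1 = 5 ⇒ b_0 = 6 − 0 − 5 = 1; all invariant factors of ∂_1 are 1 so no torsion. So H_0 = Z.
rank ∂_1 = 5, rank ∂_2 = 7 ⇒ b_1 = 12 − 5 − 7 = 0; all invariant factors of ∂_2 are 1 so no torsion. So H_1 = 0.
rank ∂_2 = 7, rank ∂_3 = 0 ⇒ b_2 = 8 − 7 − 0 = 1. So H_2 = Z.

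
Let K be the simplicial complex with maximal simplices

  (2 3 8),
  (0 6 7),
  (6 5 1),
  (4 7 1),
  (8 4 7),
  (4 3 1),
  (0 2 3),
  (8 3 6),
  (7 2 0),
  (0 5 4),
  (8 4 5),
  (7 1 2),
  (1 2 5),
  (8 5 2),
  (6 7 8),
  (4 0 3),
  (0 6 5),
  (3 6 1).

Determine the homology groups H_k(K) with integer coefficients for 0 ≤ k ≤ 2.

Order the vertices as 0 < 1 < 2 < 3 < 4 < 5 < 6 < 7 < 8. Listing each simplex with vertices in this order, K has dimension 2 with simplices:

  0-simplices (9): [0], [1], [2], [3], [4], [5], [6], [7], [8]
  1-simplices (27): (27 of them)
  2-simplices (18): [0,2,3], [0,2,7], [0,3,4], [0,4,5], [0,5,6], [0,6,7], [1,2,5], [1,2,7], [1,3,4], [1,3,6], [1,4,7], [1,5,6], [2,3,8], [2,5,8], [3,6,8], [4,5,8], [4,7,8], [6,7,8]

so the chain groups are C_0 ≅ Z^9, C_1 ≅ Z^27, C_2 ≅ Z^18.

The boundary map ∂_1: C_1 → C_0 maps an edge to its endpoints' difference, ∂[p,q] = q − p. For instance
  ∂[0,3] = [3] − [0].
As a 9×27 matrix over Z this has rank 8, with invariant factors (1,1,1,1,1,1,1,1).

∂_2: C_2 → C_1 acts by ∂[p,q,r] = [q,r] − [p,r] + [p,q]. For instance
  ∂[1,2,5] = [2,5] − [1,5] + [1,2],
  ∂[0,5,6] = [5,6] − [0,6] + [0,5].
As a 27×18 matrix over Z this has rank 17, with invariant factors (1,1,1,1,1,1,1,1,1,1,1,1,1,1,1,1,1).

From H_k ≅ ker(∂_k) / im(∂_{k+1}) we obtain:

  H_0: rank C_0 − rank ∂_1 = 9 − 8 = 1, and the invariant factors of ∂_1 are all 1, so H_0 ≅ Z.
  H_1: rank ker ∂_1 − rank ∂_2 = (27 − 8) − 17 = 2, and the invariant factors of ∂_2 are all 1, so H_1 ≅ Z^2.
  H_2: rank ker ∂_2 − rank ∂_3 = (18 − 17) − 0 = 1, and there is no ∂_3, so H_2 ≅ Z.

H_0 ≅ Z,  H_1 ≅ Z^2,  H_2 ≅ Z.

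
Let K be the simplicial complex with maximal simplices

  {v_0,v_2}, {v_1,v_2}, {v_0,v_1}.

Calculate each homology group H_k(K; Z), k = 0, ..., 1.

H_0 = Z,  H_1 = Z.

We work with the vertex ordering v_0 < v_1 < v_2. The simplices of K, each written with vertices in increasing order, are:

  0-simplices (3): [v_0], [v_1], [v_2]
  1-simplices (3): [v_0,v_1], [v_0,v_2], [v_1,v_2]

Hence C_0 ≅ Z^3, C_1 ≅ Z^3.

The boundary map ∂_1: C_1 → C_0 maps an edge to its endpoints' difference, ∂[p,q] = q − p.
The resulting 3×3 matrix has rank 2, and its Smith normal form has invariant factors (1,1).

Reading off H_k = ker ∂_k / im ∂_{k+1}:

  H_0: rank C_0 − rank ∂_1 = 3 − 2 = 1, and the invariant factors of ∂_1 are all 1, so H_0 = Z.
  H_1: rank ker ∂_1 − rank ∂_2 = (3 − 2) − 0 = 1, and there is no ∂_2, so H_1 = Z.

As a check, the Euler characteristic is 3 − 3 = 0, which agrees with 1 − 1 = 0.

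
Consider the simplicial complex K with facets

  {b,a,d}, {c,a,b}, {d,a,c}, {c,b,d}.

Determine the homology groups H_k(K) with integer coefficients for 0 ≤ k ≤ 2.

H_0 ≅ Z,  H_1 = 0,  H_2 ≅ Z.

We work with the vertex ordering a < b < c < d. The simplices of K, each written with vertices in increasing order, are:

  0-simplices (4): a, b, c, d
  1-simplices (6): ab, ac, ad, bc, bd, cd
  2-simplices (4): abc, abd, acd, bcd

Hence C_0 ≅ Z^4, C_1 ≅ Z^6, C_2 ≅ Z^4.

Boundary ∂_1: C_1 → C_0 sends each edge [p,q] (with p < q) to q − p. For instance
  ∂bc = c − b.
As a 4×6 matrix over Z this has rank 3, with invariant factors (1,1,1).

The boundary map ∂_2: C_2 → C_1 sends each 2-simplex [p,q,r] to [q,r] − [p,r] + [p,q]. For instance
  ∂bcd = cd − bd + bc,
  ∂abd = bd − ad + ab.
The resulting 6×4 matrix has rank 3, and its Smith normal form has invariant factors (1,1,1).

Reading off H_k = ker ∂_k / im ∂_{k+1}:

  H_0: rank C_0 − rank ∂_1 = 4 − 3 = 1, and the invariant factors of ∂_1 are all 1, so H_0 = Z.
  H_1: rank ker ∂_1 − rank ∂_2 = (6 − 3) − 3 = 0, and the invariant factors of ∂_2 are all 1, so H_1 = 0.
  H_2: rank ker ∂_2 − rank ∂_3 = (4 − 3) − 0 = 1, and there is no ∂_3, so H_2 = Z.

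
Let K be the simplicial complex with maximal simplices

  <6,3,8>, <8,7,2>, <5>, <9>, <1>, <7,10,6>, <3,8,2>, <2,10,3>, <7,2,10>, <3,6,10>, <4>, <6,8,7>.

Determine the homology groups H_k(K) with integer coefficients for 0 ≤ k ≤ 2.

H_0 = Z^5,  H_1 = 0,  H_2 = Z.

K has 10 vertices, 12 edges, 8 triangles.
rank ∂_0 = 0, rank ∂_1 = 5 ⇒ b_0 = 10 − 0 − 5 = 5; all invariant factors of ∂_1 are 1 so no torsion. So H_0 = Z^5.
rank ∂_1 = 5, rank ∂_2 = 7 ⇒ b_1 = 12 − 5 − 7 = 0; all invariant factors of ∂_2 are 1 so no torsion. So H_1 = 0.
rank ∂_2 = 7, rank ∂_3 = 0 ⇒ b_2 = 8 − 7 − 0 = 1. So H_2 = Z.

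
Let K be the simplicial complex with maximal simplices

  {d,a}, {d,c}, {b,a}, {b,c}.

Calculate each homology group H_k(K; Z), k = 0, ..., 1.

H_0 = Z,  H_1 = Z.

Order the vertices as a < b < c < d. Listing each simplex with vertices in this order, K has dimension 1 with simplices:

  0-simplices (4): a, b, c, d
  1-simplices (4): ab, ad, bc, cd

so the chain groups are C_0 ≅ Z^4, C_1 ≅ Z^4.

The boundary map ∂_1: C_1 → C_0 maps an edge to its endpoints' difference, ∂[p,q] = q − p. For instance
  ∂cd = d − c.
This gives a 4×4 integer matrix of rank 3; reducing to Smith normal form yields diagonal entries (1,1,1).

From H_k ≅ ker(∂_k) / im(∂_{k+1}) we obtain:

  H_0: rank C_0 − rank ∂_1 = 4 − 3 = 1, and the invariant factors of ∂_1 are all 1, so H_0 ≅ Z.
  H_1: rank ker ∂_1 − rank ∂_2 = (4 − 3) − 0 = 1, and there is no ∂_2, so H_1 ≅ Z.

As a check, the Euler characteristic is 4 − 4 = 0, which agrees with 1 − 1 = 0.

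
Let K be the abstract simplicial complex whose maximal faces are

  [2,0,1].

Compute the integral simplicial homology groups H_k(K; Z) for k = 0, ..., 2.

We work with the vertex ordering 0 < 1 < 2. The simplices of K, each written with vertices in increasing order, are:

  0-simplices (3): [0], [1], [2]
  1-simplices (3): [0,1], [0,2], [1,2]
  2-simplices (1): [0,1,2]

so the chain groups are C_0 ≅ Z^3, C_1 ≅ Z^3, C_2 ≅ Z^1.

The boundary map ∂_1: C_1 → C_0 is given by ∂[p,q] = [q] − [p]. For instance
  ∂[0,2] = [2] − [0].
This gives a 3×3 integer matrix of rank 2; reducing to Smith normal form yields diagonal entries (1,1).

Boundary ∂_2: C_2 → C_1 acts by ∂[p,q,r] = [q,r] − [p,r] + [p,q]. For instance
  ∂[0,1,2] = [1,2] − [0,2] + [0,1].
The resulting 3×1 matrix has rank 1, and its Smith normal form has invariant factors (1).

Now H_k = ker ∂_k / im ∂_{k+1}, so:

  H_0: rank C_0 − rank ∂_1 = 3 − 2 = 1, and the invariant factors of ∂_1 are all 1, so H_0 ≅ Z.
  H_1: rank ker ∂_1 − rank ∂_2 = (3 − 2) − 1 = 0, and the invariant factors of ∂_2 are all 1, so H_1 ≅ 0.
  H_2: rank ker ∂_2 − rank ∂_3 = (1 − 1) − 0 = 0, and there is no ∂_3, so H_2 ≅ 0.

As a check, the Euler characteristic is 3 − 3 + 1 = 1, which agrees with 1 − 0 + 0 = 1.
(K is a triangulation of the 2-simplex.)

H_0 ≅ Z,  H_1 = 0,  H_2 = 0.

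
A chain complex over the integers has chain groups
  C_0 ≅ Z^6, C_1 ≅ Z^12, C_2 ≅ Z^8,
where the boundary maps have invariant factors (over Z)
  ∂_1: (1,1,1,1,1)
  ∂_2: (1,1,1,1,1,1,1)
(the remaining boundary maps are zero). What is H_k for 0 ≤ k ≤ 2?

H_0 ≅ Z,  H_1 = 0,  H_2 ≅ Z.

H_0: b_0 = 6 − 0 − 5 = 1; torsion from ∂_1 factors > 1: none. So H_0 ≅ Z.
H_1: b_1 = 12 − 5 − 7 = 0; torsion from ∂_2 factors > 1: none. So H_1 ≅ 0.
H_2: b_2 = 8 − 7 − 0 = 1; torsion from ∂_3 factors > 1: none. So H_2 ≅ Z.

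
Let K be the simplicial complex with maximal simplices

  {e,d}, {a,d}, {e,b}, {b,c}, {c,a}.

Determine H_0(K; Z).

H_0 ≅ Z.

Order the vertices as a < b < c < d < e. Listing each simplex with vertices in this order, K has dimension 1 with simplices:

  0-simplices (5): a, b, c, d, e
  1-simplices (5): ac, ad, bc, be, de

Hence C_0 ≅ Z^5, C_1 ≅ Z^5.

∂_1: C_1 → C_0 maps an edge to its endpoints' difference, ∂[p,q] = q − p.
The resulting 5×5 matrix has rank 4, and its Smith normal form has invariant factors (1,1,1,1).

Now H_k = ker ∂_k / im ∂_{k+1}, so:

  H_0: rank C_0 − rank ∂_1 = 5 − 4 = 1, and the invariant factors of ∂_1 are all 1, so H_0 = Z.

(K is a triangulation of the circle S^1.)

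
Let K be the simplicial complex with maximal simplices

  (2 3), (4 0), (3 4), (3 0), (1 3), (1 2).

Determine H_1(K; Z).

H_1 ≅ Z^2.

We work with the vertex ordering 0 < 1 < 2 < 3 < 4. The simplices of K, each written with vertices in increasing order, are:

  0-simplices (5): [0], [1], [2], [3], [4]
  1-simplices (6): [0,3], [0,4], [1,2], [1,3], [2,3], [3,4]

giving chain groups C_0 ≅ Z^5, C_1 ≅ Z^6.

Boundary ∂_1: C_1 → C_0 is given by ∂[p,q] = [q] − [p]. For instance
  ∂[0,4] = [4] − [0].
As a 5×6 matrix over Z this has rank 4, with invariant factors (1,1,1,1).

Reading off H_k = ker ∂_k / im ∂_{k+1}:

  H_1: rank ker ∂_1 − rank ∂_2 = (6 − 4) − 0 = 2, and there is no ∂_2, so H_1 ≅ Z^2.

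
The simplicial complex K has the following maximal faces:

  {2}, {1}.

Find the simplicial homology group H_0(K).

H_0 ≅ Z^2.

We work with the vertex ordering 1 < 2. The simplices of K, each written with vertices in increasing order, are:

  0-simplices (2): [1], [2]

giving chain groups C_0 ≅ Z^2.

From H_k ≅ ker(∂_k) / im(∂_{k+1}) we obtain:

  H_0: rank C_0 − rank ∂_1 = 2 − 0 = 2, and there is no ∂_1, so H_0 ≅ Z^2.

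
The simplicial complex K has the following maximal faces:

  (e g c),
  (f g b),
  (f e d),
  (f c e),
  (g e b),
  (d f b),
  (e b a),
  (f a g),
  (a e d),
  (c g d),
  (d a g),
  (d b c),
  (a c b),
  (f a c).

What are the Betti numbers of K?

b_0 = 1, b_1 = 2, b_2 = 1.

Take the total order a < b < c < d < e < f < g on the vertex set. Then K (dimension 2) consists of the simplices:

  0-simplices (7): a, b, c, d, e, f, g
  1-simplices (21): ab, ac, ad, ae, af, ag, bc, bd, be, bf, bg, cd, ce, cf, cg, de, df, dg, ef, eg, fg
  2-simplices (14): abc, abe, acf, ade, adg, afg, bcd, bdf, beg, bfg, cdg, cef, ceg, def

giving chain groups C_0 ≅ Z^7, C_1 ≅ Z^21, C_2 ≅ Z^14.

Boundary ∂_1: C_1 → C_0 sends each edge [p,q] (with p < q) to q − p. For instance
  ∂be = e − b.
The resulting 7×21 matrix has rank 6, and its Smith normal form has invariant factors (1,1,1,1,1,1).

∂_2: C_2 → C_1 maps a triangle to the signed sum of its edges. For instance
  ∂cdg = dg − cg + cd,
  ∂ade = de − ae + ad.
The resulting 21×14 matrix has rank 13, and its Smith normal form has invariant factors (1,1,1,1,1,1,1,1,1,1,1,1,1).

Now H_k = ker ∂_k / im ∂_{k+1}, so:

  H_0: rank C_0 − rank ∂_1 = 7 − 6 = 1, and the invariant factors of ∂_1 are all 1, so H_0 = Z.
  H_1: rank ker ∂_1 − rank ∂_2 = (21 − 6) − 13 = 2, and the invariant factors of ∂_2 are all 1, so H_1 = Z^2.
  H_2: rank ker ∂_2 − rank ∂_3 = (14 − 13) − 0 = 1, and there is no ∂_3, so H_2 = Z.

As a check, the Euler characteristic is 7 − 21 + 14 = 0, which agrees with 1 − 2 + 1 = 0.
(K is a triangulation of the torus T^2.)

Hence the Betti numbers are b_0 = 1, b_1 = 2, b_2 = 1.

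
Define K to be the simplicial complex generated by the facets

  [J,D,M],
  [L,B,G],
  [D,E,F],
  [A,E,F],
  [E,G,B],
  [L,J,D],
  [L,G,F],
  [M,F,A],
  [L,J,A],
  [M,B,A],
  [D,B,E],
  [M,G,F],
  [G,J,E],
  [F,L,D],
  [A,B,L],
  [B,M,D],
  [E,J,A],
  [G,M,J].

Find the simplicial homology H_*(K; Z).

Order the vertices as A < B < D < E < F < G < J < L < M. Listing each simplex with vertices in this order, K has dimension 2 with simplices:

  0-simplices (9): A, B, D, E, F, G, J, L, M
  1-simplices (27): AB, AE, AF, AJ, AL, AM, BD, BE, BG, BL, BM, DE, DF, DJ, DL, DM, EF, EG, EJ, FG, FL, FM, GJ, GL, GM, JL, JM
  2-simplices (18): ABL, ABM, AEF, AEJ, AFM, AJL, BDE, BDM, BEG, BGL, DEF, DFL, DJL, DJM, EGJ, FGL, FGM, GJM

giving chain groups C_0 ≅ Z^9, C_1 ≅ Z^27, C_2 ≅ Z^18.

Boundary ∂_1: C_1 → C_0 maps an edge to its endpoints' difference, ∂[p,q] = q − p. For instance
  ∂FG = G − F.
This gives a 9×27 integer matrix of rank 8; reducing to Smith normal form yields diagonal entries (1,1,1,1,1,1,1,1).

The boundary map ∂_2: C_2 → C_1 sends each 2-simplex [p,q,r] to [q,r] − [p,r] + [p,q]. For instance
  ∂AEJ = EJ − AJ + AE,
  ∂EGJ = GJ − EJ + EG.
The 27×18 boundary matrix has rank 17 and Smith normal form diag(1,1,1,1,1,1,1,1,1,1,1,1,1,1,1,1,1).

From H_k ≅ ker(∂_k) / im(∂_{k+1}) we obtain:

  H_0: rank C_0 − rank ∂_1 = 9 − 8 = 1, and the invariant factors of ∂_1 are all 1, so H_0 = Z.
  H_1: rank ker ∂_1 − rank ∂_2 = (27 − 8) − 17 = 2, and the invariant factors of ∂_2 are all 1, so H_1 = Z^2.
  H_2: rank ker ∂_2 − rank ∂_3 = (18 − 17) − 0 = 1, and there is no ∂_3, so H_2 = Z.

H_0 = Z,  H_1 = Z^2,  H_2 = Z.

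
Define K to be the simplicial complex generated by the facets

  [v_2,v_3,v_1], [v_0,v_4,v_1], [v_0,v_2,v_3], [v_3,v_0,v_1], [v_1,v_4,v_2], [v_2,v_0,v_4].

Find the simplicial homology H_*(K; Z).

Order the vertices as v_0 < v_1 < v_2 < v_3 < v_4. Listing each simplex with vertices in this order, K has dimension 2 with simplices:

  0-simplices (5): [v_0], [v_1], [v_2], [v_3], [v_4]
  1-simplices (9): [v_0,v_1], [v_0,v_2], [v_0,v_3], [v_0,v_4], [v_1,v_2], [v_1,v_3], [v_1,v_4], [v_2,v_3], [v_2,v_4]
  2-simplices (6): [v_0,v_1,v_3], [v_0,v_1,v_4], [v_0,v_2,v_3], [v_0,v_2,v_4], [v_1,v_2,v_3], [v_1,v_2,v_4]

so the chain groups are C_0 ≅ Z^5, C_1 ≅ Z^9, C_2 ≅ Z^6.

∂_1: C_1 → C_0 is given by ∂[p,q] = [q] − [p].
The 5×9 boundary matrix has rank 4 and Smith normal form diag(1,1,1,1).

∂_2: C_2 → C_1 sends each 2-simplex [p,q,r] to [q,r] − [p,r] + [p,q]. For instance
  ∂[v_0,v_2,v_4] = [v_2,v_4] − [v_0,v_4] + [v_0,v_2],
  ∂[v_1,v_2,v_3] = [v_2,v_3] − [v_1,v_3] + [v_1,v_2].
The resulting 9×6 matrix has rank 5, and its Smith normal form has invariant factors (1,1,1,1,1).

From H_k ≅ ker(∂_k) / im(∂_{k+1}) we obtain:

  H_0: rank C_0 − rank ∂_1 = 5 − 4 = 1, and the invariant factors of ∂_1 are all 1, so H_0 ≅ Z.
  H_1: rank ker ∂_1 − rank ∂_2 = (9 − 4) − 5 = 0, and the invariant factors of ∂_2 are all 1, so H_1 ≅ 0.
  H_2: rank ker ∂_2 − rank ∂_3 = (6 − 5) − 0 = 1, and there is no ∂_3, so H_2 ≅ Z.

As a check, the Euler characteristic is 5 − 9 + 6 = 2, which agrees with 1 − 0 + 1 = 2.
(K is a triangulation of the 2-sphere S^2.)

H_0 = Z,  H_1 = 0,  H_2 = Z.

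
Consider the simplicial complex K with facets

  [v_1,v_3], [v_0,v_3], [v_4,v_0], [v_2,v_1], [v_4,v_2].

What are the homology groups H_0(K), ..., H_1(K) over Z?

Fix the vertex order v_0 < v_1 < v_2 < v_3 < v_4 and write every simplex with vertices in increasing order. Then dim K = 1 and the simplices of K are:

  0-simplices (5): [v_0], [v_1], [v_2], [v_3], [v_4]
  1-simplices (5): [v_0,v_3], [v_0,v_4], [v_1,v_2], [v_1,v_3], [v_2,v_4]

so the chain groups are C_0 ≅ Z^5, C_1 ≅ Z^5.

The boundary map ∂_1: C_1 → C_0 maps an edge to its endpoints' difference, ∂[p,q] = q − p. For instance
  ∂[v_0,v_4] = [v_4] − [v_0].
This gives a 5×5 integer matrix of rank 4; reducing to Smith normal form yields diagonal entries (1,1,1,1).

Now H_k = ker ∂_k / im ∂_{k+1}, so:

  H_0: rank C_0 − rank ∂_1 = 5 − 4 = 1, and the invariant factors of ∂_1 are all 1, so H_0 ≅ Z.
  H_1: rank ker ∂_1 − rank ∂_2 = (5 − 4) − 0 = 1, and there is no ∂_2, so H_1 ≅ Z.

As a check, the Euler characteristic is 5 − 5 = 0, which agrees with 1 − 1 = 0.

H_0 ≅ Z,  H_1 ≅ Z.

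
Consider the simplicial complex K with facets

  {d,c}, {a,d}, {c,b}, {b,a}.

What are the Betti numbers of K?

b_0 = 1, b_1 = 1.

K has 4 vertices, 4 edges.
rank ∂_0 = 0, rank ∂_1 = 3 ⇒ b_0 = 4 − 0 − 3 = 1; all invariant factors of ∂_1 are 1 so no torsion. So H_0 ≅ Z.
rank ∂_1 = 3, rank ∂_2 = 0 ⇒ b_1 = 4 − 3 − 0 = 1. So H_1 ≅ Z.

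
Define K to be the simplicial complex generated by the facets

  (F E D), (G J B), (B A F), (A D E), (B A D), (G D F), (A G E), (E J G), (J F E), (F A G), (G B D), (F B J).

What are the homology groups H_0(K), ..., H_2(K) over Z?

H_0 ≅ Z,  H_1 ≅ Z/2,  H_2 = 0.

Take the total order A < B < D < E < F < G < J on the vertex set. Then K (dimension 2) consists of the simplices:

  0-simplices (7): A, B, D, E, F, G, J
  1-simplices (18): AB, AD, AE, AF, AG, BD, BF, BG, BJ, DE, DF, DG, EF, EG, EJ, FG, FJ, GJ
  2-simplices (12): ABD, ABF, ADE, AEG, AFG, BDG, BFJ, BGJ, DEF, DFG, EFJ, EGJ

so the chain groups are C_0 ≅ Z^7, C_1 ≅ Z^18, C_2 ≅ Z^12.

Boundary ∂_1: C_1 → C_0 is given by ∂[p,q] = [q] − [p]. For instance
  ∂GJ = J − G.
The resulting 7×18 matrix has rank 6, and its Smith normal form has invariant factors (1,1,1,1,1,1).

∂_2: C_2 → C_1 maps a triangle to the signed sum of its edges. For instance
  ∂DEF = EF − DF + DE,
  ∂BDG = DG − BG + BD.
This gives a 18×12 integer matrix of rank 12; reducing to Smith normal form yields diagonal entries (1,1,1,1,1,1,1,1,1,1,1,2).

Computing H_k = (kernel of ∂_k) / (image of ∂_{k+1}):

  H_0: rank C_0 − rank ∂_1 = 7 − 6 = 1, and the invariant factors of ∂_1 are all 1, so H_0 = Z.
  H_1: rank ker ∂_1 − rank ∂_2 = (18 − 6) − 12 = 0, and ∂_2 has invariant factor 2 > 1, so H_1 = Z/2.
  H_2: rank ker ∂_2 − rank ∂_3 = (12 − 12) − 0 = 0, and there is no ∂_3, so H_2 = 0.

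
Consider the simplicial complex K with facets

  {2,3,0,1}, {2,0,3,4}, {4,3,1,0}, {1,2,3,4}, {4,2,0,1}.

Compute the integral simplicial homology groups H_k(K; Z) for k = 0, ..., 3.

H_0 = Z,  H_1 = 0,  H_2 = 0,  H_3 = Z.

K has 5 vertices, 10 edges, 10 triangles, 5 3-simplices.
rank ∂_0 = 0, rank ∂_1 = 4 ⇒ b_0 = 5 − 0 − 4 = 1; all invariant factors of ∂_1 are 1 so no torsion. So H_0 = Z.
rank ∂_1 = 4, rank ∂_2 = 6 ⇒ b_1 = 10 − 4 − 6 = 0; all invariant factors of ∂_2 are 1 so no torsion. So H_1 = 0.
rank ∂_2 = 6, rank ∂_3 = 4 ⇒ b_2 = 10 − 6 − 4 = 0; all invariant factors of ∂_3 are 1 so no torsion. So H_2 = 0.
rank ∂_3 = 4, rank ∂_4 = 0 ⇒ b_3 = 5 − 4 − 0 = 1. So H_3 = Z.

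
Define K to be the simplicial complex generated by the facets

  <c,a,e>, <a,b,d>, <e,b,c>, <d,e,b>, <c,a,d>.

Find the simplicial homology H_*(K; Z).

Take the total order a < b < c < d < e on the vertex set. Then K (dimension 2) consists of the simplices:

  0-simplices (5): a, b, c, d, e
  1-simplices (10): ab, ac, ad, ae, bc, bd, be, cd, ce, de
  2-simplices (5): abd, acd, ace, bce, bde

giving chain groups C_0 ≅ Z^5, C_1 ≅ Z^10, C_2 ≅ Z^5.

Boundary ∂_1: C_1 → C_0 sends each edge [p,q] (with p < q) to q − p. For instance
  ∂be = e − b.
This gives a 5×10 integer matrix of rank 4; reducing to Smith normal form yields diagonal entries (1,1,1,1).

∂_2: C_2 → C_1 acts by ∂[p,q,r] = [q,r] − [p,r] + [p,q]. For instance
  ∂abd = bd − ad + ab,
  ∂bde = de − be + bd.
As a 10×5 matrix over Z this has rank 5, with invariant factors (1,1,1,1,1).

Computing H_k = (kernel of ∂_k) / (image of ∂_{k+1}):

  H_0: rank C_0 − rank ∂_1 = 5 − 4 = 1, and the invariant factors of ∂_1 are all 1, so H_0 ≅ Z.
  H_1: rank ker ∂_1 − rank ∂_2 = (10 − 4) − 5 = 1, and the invariant factors of ∂_2 are all 1, so H_1 ≅ Z.
  H_2: rank ker ∂_2 − rank ∂_3 = (5 − 5) − 0 = 0, and there is no ∂_3, so H_2 ≅ 0.

H_0 = Z,  H_1 = Z,  H_2 = 0.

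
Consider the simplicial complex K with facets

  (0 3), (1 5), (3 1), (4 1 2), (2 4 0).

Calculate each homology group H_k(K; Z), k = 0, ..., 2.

K has 6 vertices, 8 edges, 2 triangles.
rank ∂_0 = 0, rank ∂_1 = 5 ⇒ b_0 = 6 − 0 − 5 = 1; all invariant factors of ∂_1 are 1 so no torsion. So H_0 = Z.
rank ∂_1 = 5, rank ∂_2 = 2 ⇒ b_1 = 8 − 5 − 2 = 1; all invariant factors of ∂_2 are 1 so no torsion. So H_1 = Z.
rank ∂_2 = 2, rank ∂_3 = 0 ⇒ b_2 = 2 − 2 − 0 = 0. So H_2 = 0.

H_0 = Z,  H_1 = Z,  H_2 = 0.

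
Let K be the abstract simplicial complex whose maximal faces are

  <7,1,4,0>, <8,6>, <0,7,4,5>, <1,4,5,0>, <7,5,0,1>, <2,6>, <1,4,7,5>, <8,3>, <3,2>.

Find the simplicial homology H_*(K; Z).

H_0 = Z^2,  H_1 = Z,  H_2 = 0,  H_3 = Z.

We work with the vertex ordering 0 < 1 < 2 < 3 < 4 < 5 < 6 < 7 < 8. The simplices of K, each written with vertices in increasing order, are:

  0-simplices (9): [0], [1], [2], [3], [4], [5], [6], [7], [8]
  1-simplices (14): [0,1], [0,4], [0,5], [0,7], [1,4], [1,5], [1,7], [2,3], [2,6], [3,8], [4,5], [4,7], [5,7], [6,8]
  2-simplices (10): [0,1,4], [0,1,5], [0,1,7], [0,4,5], [0,4,7], [0,5,7], [1,4,5], [1,4,7], [1,5,7], [4,5,7]
  3-simplices (5): [0,1,4,5], [0,1,4,7], [0,1,5,7], [0,4,5,7], [1,4,5,7]

so the chain groups are C_0 ≅ Z^9, C_1 ≅ Z^14, C_2 ≅ Z^10, C_3 ≅ Z^5.

Boundary ∂_1: C_1 → C_0 sends each edge [p,q] (with p < q) to q − p.
The 9×14 boundary matrix has rank 7 and Smith normal form diag(1,1,1,1,1,1,1).

Boundary ∂_2: C_2 → C_1 sends each 2-simplex [p,q,r] to [q,r] − [p,r] + [p,q]. For instance
  ∂[0,1,7] = [1,7] − [0,7] + [0,1],
  ∂[0,4,5] = [4,5] − [0,5] + [0,4].
The 14×10 boundary matrix has rank 6 and Smith normal form diag(1,1,1,1,1,1).

The boundary map ∂_3: C_3 → C_2 sends each 3-simplex σ to the alternating sum Σ_i (−1)^i (σ with its i-th vertex removed). For instance
  ∂[0,1,4,5] = [1,4,5] − [0,4,5] + [0,1,5] − [0,1,4],
  ∂[0,4,5,7] = [4,5,7] − [0,5,7] + [0,4,7] − [0,4,5].
This gives a 10×5 integer matrix of rank 4; reducing to Smith normal form yields diagonal entries (1,1,1,1).

Now H_k = ker ∂_k / im ∂_{k+1}, so:

  H_0: rank C_0 − rank ∂_1 = 9 − 7 = 2, and the invariant factors of ∂_1 are all 1, so H_0 ≅ Z^2.
  H_1: rank ker ∂_1 − rank ∂_2 = (14 − 7) − 6 = 1, and the invariant factors of ∂_2 are all 1, so H_1 ≅ Z.
  H_2: rank ker ∂_2 − rank ∂_3 = (10 − 6) − 4 = 0, and the invariant factors of ∂_3 are all 1, so H_2 ≅ 0.
  H_3: rank ker ∂_3 − rank ∂_4 = (5 − 4) − 0 = 1, and there is no ∂_4, so H_3 ≅ Z.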